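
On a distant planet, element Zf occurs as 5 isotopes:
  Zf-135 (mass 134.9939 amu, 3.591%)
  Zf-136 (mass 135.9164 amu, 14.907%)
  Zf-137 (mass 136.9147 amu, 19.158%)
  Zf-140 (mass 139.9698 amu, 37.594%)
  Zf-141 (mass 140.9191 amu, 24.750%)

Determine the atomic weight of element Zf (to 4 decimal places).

138.8365 amu

Ar = Σ fᵢ·mᵢ = 0.03591 × 134.9939 + 0.14907 × 135.9164 + 0.19158 × 136.9147 + 0.37594 × 139.9698 + 0.24750 × 140.9191
= 4.84763 + 20.26106 + 26.23012 + 52.62025 + 34.87748 = 138.83654 amu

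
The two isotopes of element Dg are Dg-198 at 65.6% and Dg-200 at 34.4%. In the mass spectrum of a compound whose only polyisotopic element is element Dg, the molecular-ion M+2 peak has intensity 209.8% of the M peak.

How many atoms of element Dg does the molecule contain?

4

With n Dg atoms, P(M+2)/P(M) = C(n,1)·p^(n−1)q / p^n = n·q/p = n · 0.344/0.656.
n = 2.098 × 0.656/0.344 = 4.00 ≈ 4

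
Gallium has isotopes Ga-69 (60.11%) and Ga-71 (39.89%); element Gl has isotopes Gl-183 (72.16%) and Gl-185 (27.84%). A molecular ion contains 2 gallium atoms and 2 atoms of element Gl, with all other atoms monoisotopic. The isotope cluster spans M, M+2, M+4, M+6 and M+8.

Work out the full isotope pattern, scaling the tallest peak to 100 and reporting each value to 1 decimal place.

47.6 : 100.0 : 76.9 : 25.6 : 3.1

Gallium pattern (n=2): 0.36132121 : 0.47955758 : 0.15912121
Element Gl pattern (n=2): 0.52070656 : 0.40178688 : 0.07750656
Convolve the two distributions (both contribute in 2-u steps):
  M: 0.36132121×0.52070656 = 0.188142
  M+2: 0.36132121×0.40178688 + 0.47955758×0.52070656 = 0.394883
  M+4: 0.36132121×0.07750656 + 0.47955758×0.40178688 + 0.15912121×0.52070656 = 0.303540
  M+6: 0.47955758×0.07750656 + 0.15912121×0.40178688 = 0.101102
  M+8: 0.15912121×0.07750656 = 0.012333
Scale to base peak (0.394883) = 100: 47.6 : 100.0 : 76.9 : 25.6 : 3.1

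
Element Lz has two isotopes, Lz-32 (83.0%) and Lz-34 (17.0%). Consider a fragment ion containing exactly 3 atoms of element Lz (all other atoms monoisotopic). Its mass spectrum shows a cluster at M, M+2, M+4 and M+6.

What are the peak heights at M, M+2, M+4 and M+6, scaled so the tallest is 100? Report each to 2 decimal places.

Expanding (0.830 + 0.170)^3:
P(M) = 0.830^3 = 0.571787
P(M+2) = 3 × 0.830^2 × 0.170^1 = 0.351339
P(M+4) = 3 × 0.830^1 × 0.170^2 = 0.071961
P(M+6) = 0.170^3 = 0.004913
The M peak is largest (0.571787); scaling to 100 gives 100.00 : 61.45 : 12.59 : 0.86.

100.00 : 61.45 : 12.59 : 0.86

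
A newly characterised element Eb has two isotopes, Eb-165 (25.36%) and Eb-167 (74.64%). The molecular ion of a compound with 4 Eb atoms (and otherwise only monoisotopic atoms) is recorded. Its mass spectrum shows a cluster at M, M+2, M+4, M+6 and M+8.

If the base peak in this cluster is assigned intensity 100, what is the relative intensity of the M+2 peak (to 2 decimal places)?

Binomial terms of (0.2536 + 0.7464)^4: M 0.0041, M+2 0.0487, M+4 0.2150, M+6 0.4218, M+8 0.3104 → M+6 is the base peak.
P(M+6) = C(4,3) × 0.2536^1 × 0.7464^3 = 4 × 0.2536 × 0.41582911 = 0.421817 (base)
P(M+2) = C(4,1) × 0.2536^3 × 0.7464^1 = 4 × 0.01630977 × 0.7464 = 0.048694
Relative intensity = 0.048694 / 0.421817 × 100 = 11.54

11.54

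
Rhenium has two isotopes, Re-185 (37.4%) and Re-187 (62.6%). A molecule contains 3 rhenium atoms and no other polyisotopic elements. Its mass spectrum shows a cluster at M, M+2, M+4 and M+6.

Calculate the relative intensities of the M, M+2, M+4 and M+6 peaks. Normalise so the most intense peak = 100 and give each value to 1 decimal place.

11.9 : 59.7 : 100.0 : 55.8

Each Re atom is independently Re-185 (p = 0.374) or Re-187 (q = 0.626); the cluster is the binomial expansion (p + q)^3.
P(M) = 0.374^3 = 0.052314
P(M+2) = 3 × 0.374^2 × 0.626^1 = 0.262687
P(M+4) = 3 × 0.374^1 × 0.626^2 = 0.439685
P(M+6) = 0.626^3 = 0.245314
The M+4 peak is largest (0.439685); scaling to 100 gives 11.9 : 59.7 : 100.0 : 55.8.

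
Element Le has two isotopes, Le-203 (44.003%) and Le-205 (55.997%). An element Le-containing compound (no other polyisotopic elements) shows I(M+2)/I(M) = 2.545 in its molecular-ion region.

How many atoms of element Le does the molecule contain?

With n Le atoms, P(M+2)/P(M) = C(n,1)·p^(n−1)q / p^n = n·q/p = n · 0.55997/0.44003.
n = 2.545 × 0.44003/0.55997 = 2.00 ≈ 2

2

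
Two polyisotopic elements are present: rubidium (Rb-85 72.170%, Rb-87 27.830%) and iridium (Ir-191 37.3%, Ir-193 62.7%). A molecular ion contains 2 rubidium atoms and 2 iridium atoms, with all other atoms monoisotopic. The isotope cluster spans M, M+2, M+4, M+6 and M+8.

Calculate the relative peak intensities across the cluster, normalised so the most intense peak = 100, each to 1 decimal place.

Rubidium pattern (n=2): 0.52085089 : 0.40169822 : 0.07745089
Iridium pattern (n=2): 0.139129 : 0.467742 : 0.393129
Convolve the two distributions (both contribute in 2-u steps):
  M: 0.52085089×0.139129 = 0.072465
  M+2: 0.52085089×0.467742 + 0.40169822×0.139129 = 0.299512
  M+4: 0.52085089×0.393129 + 0.40169822×0.467742 + 0.07745089×0.139129 = 0.403428
  M+6: 0.40169822×0.393129 + 0.07745089×0.467742 = 0.194146
  M+8: 0.07745089×0.393129 = 0.030448
Scale to base peak (0.403428) = 100: 18.0 : 74.2 : 100.0 : 48.1 : 7.5

18.0 : 74.2 : 100.0 : 48.1 : 7.5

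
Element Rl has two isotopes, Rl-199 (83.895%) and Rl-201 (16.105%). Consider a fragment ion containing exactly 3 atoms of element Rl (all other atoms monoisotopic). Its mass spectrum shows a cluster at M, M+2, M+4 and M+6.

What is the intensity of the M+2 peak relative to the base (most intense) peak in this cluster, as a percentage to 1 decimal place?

57.6%

Binomial terms of (0.83895 + 0.16105)^3: M 0.5905, M+2 0.3401, M+4 0.0653, M+6 0.0042 → M is the base peak.
P(M) = C(3,0) × 0.83895^3 × 0.16105^0 = 1 × 0.59048414 × 1.0000 = 0.590484 (base)
P(M+2) = C(3,1) × 0.83895^2 × 0.16105^1 = 3 × 0.7038371 × 0.16105 = 0.340059
Relative intensity = 0.340059 / 0.590484 × 100 = 57.6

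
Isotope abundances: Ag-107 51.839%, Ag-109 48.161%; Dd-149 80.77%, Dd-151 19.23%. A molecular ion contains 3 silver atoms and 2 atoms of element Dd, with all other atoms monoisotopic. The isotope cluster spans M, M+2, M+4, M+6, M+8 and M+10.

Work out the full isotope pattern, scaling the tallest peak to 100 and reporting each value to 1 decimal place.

25.2 : 82.1 : 100.0 : 55.2 : 13.3 : 1.1

Silver pattern (n=3): 0.13930601 : 0.38826655 : 0.36071887 : 0.11170857
Element Dd pattern (n=2): 0.65237929 : 0.31064142 : 0.03697929
Convolve the two distributions (both contribute in 2-u steps):
  M: 0.13930601×0.65237929 = 0.090880
  M+2: 0.13930601×0.31064142 + 0.38826655×0.65237929 = 0.296571
  M+4: 0.13930601×0.03697929 + 0.38826655×0.31064142 + 0.36071887×0.65237929 = 0.361089
  M+6: 0.38826655×0.03697929 + 0.36071887×0.31064142 + 0.11170857×0.65237929 = 0.199288
  M+8: 0.36071887×0.03697929 + 0.11170857×0.31064142 = 0.048040
  M+10: 0.11170857×0.03697929 = 0.004131
Scale to base peak (0.361089) = 100: 25.2 : 82.1 : 100.0 : 55.2 : 13.3 : 1.1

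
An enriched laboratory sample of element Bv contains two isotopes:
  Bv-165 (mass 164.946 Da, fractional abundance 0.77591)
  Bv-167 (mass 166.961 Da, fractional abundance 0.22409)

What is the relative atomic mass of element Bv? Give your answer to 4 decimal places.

Ar = Σ fᵢ·mᵢ = 0.77591 × 164.946 + 0.22409 × 166.961
= 127.98325 + 37.41429 = 165.39754 Da

165.3975 Da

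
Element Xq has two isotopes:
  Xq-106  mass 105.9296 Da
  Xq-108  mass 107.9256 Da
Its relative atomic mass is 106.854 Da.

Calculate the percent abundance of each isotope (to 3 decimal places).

Let x be the fractional abundance of Xq-106; then Xq-108 has abundance 1 − x.
105.9296·x + 107.9256·(1 − x) = 106.854
(105.9296 − 107.9256)·x = 106.854 − 107.9256
x = -1.0716 / -1.9960 = 0.53687 → 53.687% Xq-106, 46.313% Xq-108.

Xq-106: 53.687%, Xq-108: 46.313%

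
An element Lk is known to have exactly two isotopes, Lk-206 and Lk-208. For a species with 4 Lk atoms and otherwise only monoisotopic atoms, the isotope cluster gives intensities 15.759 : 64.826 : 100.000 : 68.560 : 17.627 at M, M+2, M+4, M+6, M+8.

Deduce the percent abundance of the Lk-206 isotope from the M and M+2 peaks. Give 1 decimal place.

Let p = fractional abundance of Lk-206. I(M+2)/I(M) = [C(4,1)·p^3·(1−p)] / p^4 = 4·(1−p)/p = 64.826/15.759 = 4.1136
(1−p)/p = 4.1136/4 = 1.0284  ⇒  p = 1/(1 + 1.0284) = 0.4930
Lk-206: 49.3%, Lk-208: 50.7%.

49.3%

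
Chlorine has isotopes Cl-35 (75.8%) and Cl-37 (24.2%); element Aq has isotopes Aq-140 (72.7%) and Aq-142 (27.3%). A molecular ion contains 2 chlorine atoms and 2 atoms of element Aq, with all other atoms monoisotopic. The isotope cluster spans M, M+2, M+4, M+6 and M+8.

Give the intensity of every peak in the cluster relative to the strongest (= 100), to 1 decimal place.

72.0 : 100.0 : 52.0 : 12.0 : 1.0

Chlorine pattern (n=2): 0.574564 : 0.366872 : 0.058564
Element Aq pattern (n=2): 0.528529 : 0.396942 : 0.074529
Convolve the two distributions (both contribute in 2-u steps):
  M: 0.574564×0.528529 = 0.303674
  M+2: 0.574564×0.396942 + 0.366872×0.528529 = 0.421971
  M+4: 0.574564×0.074529 + 0.366872×0.396942 + 0.058564×0.528529 = 0.219401
  M+6: 0.366872×0.074529 + 0.058564×0.396942 = 0.050589
  M+8: 0.058564×0.074529 = 0.004365
Scale to base peak (0.421971) = 100: 72.0 : 100.0 : 52.0 : 12.0 : 1.0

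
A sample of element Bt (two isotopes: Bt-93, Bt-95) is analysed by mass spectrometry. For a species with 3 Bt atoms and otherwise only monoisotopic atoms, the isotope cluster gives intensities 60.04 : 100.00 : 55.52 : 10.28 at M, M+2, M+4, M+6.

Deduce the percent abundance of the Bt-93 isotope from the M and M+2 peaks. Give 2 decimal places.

64.30%

Write p for the Bt-93 fraction. I(M+2)/I(M) = [C(3,1)·p^2·(1−p)] / p^3 = 3·(1−p)/p = 100.00/60.04 = 1.6656
(1−p)/p = 1.6656/3 = 0.5552  ⇒  p = 1/(1 + 0.5552) = 0.6430
Bt-93: 64.30%, Bt-95: 35.70%.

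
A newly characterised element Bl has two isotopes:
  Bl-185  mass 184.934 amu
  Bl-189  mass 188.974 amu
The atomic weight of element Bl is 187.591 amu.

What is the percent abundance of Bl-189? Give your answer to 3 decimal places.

65.767%

Writing the weighted mean with unknown fraction x of Bl-185:
184.934·x + 188.974·(1 − x) = 187.591
(184.934 − 188.974)·x = 187.591 − 188.974
x = -1.383 / -4.040 = 0.34233 → 34.233% Bl-185, 65.767% Bl-189.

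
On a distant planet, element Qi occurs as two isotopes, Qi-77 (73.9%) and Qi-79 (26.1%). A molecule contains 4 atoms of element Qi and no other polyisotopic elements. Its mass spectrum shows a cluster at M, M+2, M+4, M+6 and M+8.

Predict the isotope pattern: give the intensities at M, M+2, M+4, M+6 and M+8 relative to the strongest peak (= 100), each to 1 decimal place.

Each Qi atom is independently Qi-77 (p = 0.739) or Qi-79 (q = 0.261); the cluster is the binomial expansion (p + q)^4.
P(M) = 0.739^4 = 0.298248
P(M+2) = 4 × 0.739^3 × 0.261^1 = 0.421341
P(M+4) = 6 × 0.739^2 × 0.261^2 = 0.223214
P(M+6) = 4 × 0.739^1 × 0.261^3 = 0.052556
P(M+8) = 0.261^4 = 0.004640
The M+2 peak is largest (0.421341); scaling to 100 gives 70.8 : 100.0 : 53.0 : 12.5 : 1.1.

70.8 : 100.0 : 53.0 : 12.5 : 1.1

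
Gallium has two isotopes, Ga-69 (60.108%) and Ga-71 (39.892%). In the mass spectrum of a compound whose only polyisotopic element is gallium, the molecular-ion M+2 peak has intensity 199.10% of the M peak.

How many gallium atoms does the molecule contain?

With n Ga atoms, P(M+2)/P(M) = C(n,1)·p^(n−1)q / p^n = n·q/p = n · 0.39892/0.60108.
n = 1.9910 × 0.60108/0.39892 = 3.00 ≈ 3

3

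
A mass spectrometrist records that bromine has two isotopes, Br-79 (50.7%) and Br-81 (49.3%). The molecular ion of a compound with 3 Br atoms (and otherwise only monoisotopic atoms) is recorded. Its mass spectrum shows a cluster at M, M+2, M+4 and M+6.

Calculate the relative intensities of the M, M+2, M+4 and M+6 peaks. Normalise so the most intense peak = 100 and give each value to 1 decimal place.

34.3 : 100.0 : 97.2 : 31.5

Each Br atom is independently Br-79 (p = 0.507) or Br-81 (q = 0.493); the cluster is the binomial expansion (p + q)^3.
P(M) = 0.507^3 = 0.130324
P(M+2) = 3 × 0.507^2 × 0.493^1 = 0.380175
P(M+4) = 3 × 0.507^1 × 0.493^2 = 0.369678
P(M+6) = 0.493^3 = 0.119823
The M+2 peak is largest (0.380175); scaling to 100 gives 34.3 : 100.0 : 97.2 : 31.5.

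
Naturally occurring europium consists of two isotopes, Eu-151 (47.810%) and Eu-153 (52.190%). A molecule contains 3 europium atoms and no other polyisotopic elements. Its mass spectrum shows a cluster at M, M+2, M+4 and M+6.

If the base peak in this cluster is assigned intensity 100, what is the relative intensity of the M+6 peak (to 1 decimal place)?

36.4

Term probabilities: M 0.1093, M+2 0.3579, M+4 0.3907, M+6 0.1422. Base peak = M+4.
P(M+4) = C(3,2) × 0.47810^1 × 0.52190^2 = 3 × 0.4781 × 0.27237961 = 0.390674 (base)
P(M+6) = C(3,3) × 0.47810^0 × 0.52190^3 = 1 × 1.0000 × 0.14215492 = 0.142155
Relative intensity = 0.142155 / 0.390674 × 100 = 36.4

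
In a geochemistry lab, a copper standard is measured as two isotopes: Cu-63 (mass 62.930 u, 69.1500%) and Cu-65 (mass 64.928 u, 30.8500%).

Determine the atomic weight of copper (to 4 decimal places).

Average mass = Σ (abundance × isotope mass) = 0.691500 × 62.930 + 0.308500 × 64.928
= 43.51610 + 20.03029 = 63.54639 u

63.5464 u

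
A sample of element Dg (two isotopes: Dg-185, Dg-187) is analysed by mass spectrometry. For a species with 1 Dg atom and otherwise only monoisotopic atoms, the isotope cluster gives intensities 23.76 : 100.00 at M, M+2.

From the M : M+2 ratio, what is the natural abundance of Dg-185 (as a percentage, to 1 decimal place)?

19.2%

If p is the fraction of Dg that is Dg-185, then I(M+2)/I(M) = [C(1,1)·p^0·(1−p)] / p^1 = 1·(1−p)/p = 100.00/23.76 = 4.2088
(1−p)/p = 4.2088/1 = 4.2088  ⇒  p = 1/(1 + 4.2088) = 0.1920
Dg-185: 19.2%, Dg-187: 80.8%.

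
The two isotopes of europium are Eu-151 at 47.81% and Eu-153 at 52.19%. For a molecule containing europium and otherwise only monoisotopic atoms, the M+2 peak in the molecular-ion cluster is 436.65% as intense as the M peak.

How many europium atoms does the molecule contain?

For n independent Eu atoms, I(M+2)/I(M) = n · (abundance Eu-153) / (abundance Eu-151) = n · 0.5219/0.4781.
n = 4.3665 × 0.4781/0.5219 = 4.00 ≈ 4

4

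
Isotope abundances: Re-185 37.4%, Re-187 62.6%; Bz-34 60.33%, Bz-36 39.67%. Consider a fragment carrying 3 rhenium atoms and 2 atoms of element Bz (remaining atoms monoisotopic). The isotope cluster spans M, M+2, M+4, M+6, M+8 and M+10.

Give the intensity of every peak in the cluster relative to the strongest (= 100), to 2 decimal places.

5.58 : 35.37 : 86.20 : 100.00 : 54.71 : 11.32

Rhenium pattern (n=3): 0.05231362 : 0.26268713 : 0.43968487 : 0.24531438
Element Bz pattern (n=2): 0.36397089 : 0.47865822 : 0.15737089
Convolve the two distributions (both contribute in 2-u steps):
  M: 0.05231362×0.36397089 = 0.019041
  M+2: 0.05231362×0.47865822 + 0.26268713×0.36397089 = 0.120651
  M+4: 0.05231362×0.15737089 + 0.26268713×0.47865822 + 0.43968487×0.36397089 = 0.294002
  M+6: 0.26268713×0.15737089 + 0.43968487×0.47865822 + 0.24531438×0.36397089 = 0.341085
  M+8: 0.43968487×0.15737089 + 0.24531438×0.47865822 = 0.186615
  M+10: 0.24531438×0.15737089 = 0.038605
Scale to base peak (0.341085) = 100: 5.58 : 35.37 : 86.20 : 100.00 : 54.71 : 11.32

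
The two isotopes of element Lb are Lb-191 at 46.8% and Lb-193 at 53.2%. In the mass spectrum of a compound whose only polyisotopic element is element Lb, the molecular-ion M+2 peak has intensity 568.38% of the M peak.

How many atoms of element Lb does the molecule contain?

The M+2/M ratio from n Lb atoms is n · q/p = n · 0.532/0.468.
n = 5.6838 × 0.468/0.532 = 5.00 ≈ 5

5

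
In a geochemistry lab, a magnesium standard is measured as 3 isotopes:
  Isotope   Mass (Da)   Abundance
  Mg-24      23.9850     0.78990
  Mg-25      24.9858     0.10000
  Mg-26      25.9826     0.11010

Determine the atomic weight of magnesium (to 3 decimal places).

24.305 Da

Weight each isotope mass by its fractional abundance: 0.78990 × 23.9850 + 0.10000 × 24.9858 + 0.11010 × 25.9826
= 18.94575 + 2.49858 + 2.86068 = 24.30501 Da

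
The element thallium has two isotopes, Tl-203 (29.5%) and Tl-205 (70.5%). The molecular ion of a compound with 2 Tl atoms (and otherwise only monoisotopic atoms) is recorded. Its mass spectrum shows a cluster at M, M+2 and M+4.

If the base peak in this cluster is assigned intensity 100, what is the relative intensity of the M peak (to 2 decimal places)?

(0.295 + 0.705)^2 gives M 0.0870, M+2 0.4160, M+4 0.4970; the largest is M+4.
P(M+4) = C(2,2) × 0.295^0 × 0.705^2 = 1 × 1.0000 × 0.497025 = 0.497025 (base)
P(M) = C(2,0) × 0.295^2 × 0.705^0 = 1 × 0.087025 × 1.0000 = 0.087025
Relative intensity = 0.087025 / 0.497025 × 100 = 17.51

17.51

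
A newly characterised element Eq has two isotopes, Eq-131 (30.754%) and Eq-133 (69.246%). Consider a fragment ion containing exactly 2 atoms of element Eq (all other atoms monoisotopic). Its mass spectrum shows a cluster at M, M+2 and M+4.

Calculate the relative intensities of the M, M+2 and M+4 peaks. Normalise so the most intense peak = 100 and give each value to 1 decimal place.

The 2 Eq atoms are independent, so intensities follow the terms of (0.30754 + 0.69246)^2.
P(M) = 0.30754^2 = 0.094581
P(M+2) = 2 × 0.30754^1 × 0.69246^1 = 0.425918
P(M+4) = 0.69246^2 = 0.479501
The M+4 peak is largest (0.479501); scaling to 100 gives 19.7 : 88.8 : 100.0.

19.7 : 88.8 : 100.0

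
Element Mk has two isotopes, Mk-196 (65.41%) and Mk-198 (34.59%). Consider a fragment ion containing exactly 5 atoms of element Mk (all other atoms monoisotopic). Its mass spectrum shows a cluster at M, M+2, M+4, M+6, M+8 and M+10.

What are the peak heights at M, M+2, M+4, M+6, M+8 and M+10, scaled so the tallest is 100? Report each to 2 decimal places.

The 5 Mk atoms are independent, so intensities follow the terms of (0.6541 + 0.3459)^5.
P(M) = 0.6541^5 = 0.119735
P(M+2) = 5 × 0.6541^4 × 0.3459^1 = 0.316590
P(M+4) = 10 × 0.6541^3 × 0.3459^2 = 0.334837
P(M+6) = 10 × 0.6541^2 × 0.3459^3 = 0.177068
P(M+8) = 5 × 0.6541^1 × 0.3459^4 = 0.046818
P(M+10) = 0.3459^5 = 0.004952
The M+4 peak is largest (0.334837); scaling to 100 gives 35.76 : 94.55 : 100.00 : 52.88 : 13.98 : 1.48.

35.76 : 94.55 : 100.00 : 52.88 : 13.98 : 1.48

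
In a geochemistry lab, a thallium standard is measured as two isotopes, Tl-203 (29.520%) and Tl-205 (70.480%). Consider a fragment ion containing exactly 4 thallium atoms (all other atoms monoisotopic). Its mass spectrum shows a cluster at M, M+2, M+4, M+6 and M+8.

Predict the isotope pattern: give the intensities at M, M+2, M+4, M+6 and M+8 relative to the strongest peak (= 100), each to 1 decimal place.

1.8 : 17.5 : 62.8 : 100.0 : 59.7

Expanding (0.29520 + 0.70480)^4:
P(M) = 0.29520^4 = 0.007594
P(M+2) = 4 × 0.29520^3 × 0.70480^1 = 0.072523
P(M+4) = 6 × 0.29520^2 × 0.70480^2 = 0.259726
P(M+6) = 4 × 0.29520^1 × 0.70480^3 = 0.413403
P(M+8) = 0.70480^4 = 0.246754
The M+6 peak is largest (0.413403); scaling to 100 gives 1.8 : 17.5 : 62.8 : 100.0 : 59.7.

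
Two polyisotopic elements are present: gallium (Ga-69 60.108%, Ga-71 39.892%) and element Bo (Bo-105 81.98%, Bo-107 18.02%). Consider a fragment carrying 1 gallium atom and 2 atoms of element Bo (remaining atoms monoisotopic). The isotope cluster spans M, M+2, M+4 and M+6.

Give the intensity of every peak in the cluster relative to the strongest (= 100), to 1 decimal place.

Gallium pattern (n=1): 0.60108 : 0.39892
Element Bo pattern (n=2): 0.67207204 : 0.29545592 : 0.03247204
Convolve the two distributions (both contribute in 2-u steps):
  M: 0.60108×0.67207204 = 0.403969
  M+2: 0.60108×0.29545592 + 0.39892×0.67207204 = 0.445696
  M+4: 0.60108×0.03247204 + 0.39892×0.29545592 = 0.137382
  M+6: 0.39892×0.03247204 = 0.012954
Scale to base peak (0.445696) = 100: 90.6 : 100.0 : 30.8 : 2.9

90.6 : 100.0 : 30.8 : 2.9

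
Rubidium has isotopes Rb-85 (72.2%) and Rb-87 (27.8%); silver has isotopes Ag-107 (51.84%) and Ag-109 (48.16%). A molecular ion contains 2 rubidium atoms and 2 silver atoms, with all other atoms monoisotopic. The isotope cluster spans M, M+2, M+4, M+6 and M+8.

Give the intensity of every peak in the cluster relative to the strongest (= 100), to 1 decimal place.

38.1 : 100.0 : 92.9 : 35.8 : 4.9

Rubidium pattern (n=2): 0.521284 : 0.401432 : 0.077284
Silver pattern (n=2): 0.26873856 : 0.49932288 : 0.23193856
Convolve the two distributions (both contribute in 2-u steps):
  M: 0.521284×0.26873856 = 0.140089
  M+2: 0.521284×0.49932288 + 0.401432×0.26873856 = 0.368169
  M+4: 0.521284×0.23193856 + 0.401432×0.49932288 + 0.077284×0.26873856 = 0.342119
  M+6: 0.401432×0.23193856 + 0.077284×0.49932288 = 0.131697
  M+8: 0.077284×0.23193856 = 0.017925
Scale to base peak (0.368169) = 100: 38.1 : 100.0 : 92.9 : 35.8 : 4.9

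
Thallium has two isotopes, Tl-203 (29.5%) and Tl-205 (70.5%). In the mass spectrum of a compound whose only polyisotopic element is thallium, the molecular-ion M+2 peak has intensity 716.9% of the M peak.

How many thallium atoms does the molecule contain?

With n Tl atoms, P(M+2)/P(M) = C(n,1)·p^(n−1)q / p^n = n·q/p = n · 0.705/0.295.
n = 7.169 × 0.295/0.705 = 3.00 ≈ 3

3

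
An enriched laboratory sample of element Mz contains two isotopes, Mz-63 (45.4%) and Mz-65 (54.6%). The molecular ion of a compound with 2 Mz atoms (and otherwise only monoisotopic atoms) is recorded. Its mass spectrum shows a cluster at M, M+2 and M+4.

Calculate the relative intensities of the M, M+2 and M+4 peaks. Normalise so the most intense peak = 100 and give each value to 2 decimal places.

41.58 : 100.00 : 60.13

Each Mz atom is independently Mz-63 (p = 0.454) or Mz-65 (q = 0.546); the cluster is the binomial expansion (p + q)^2.
P(M) = 0.454^2 = 0.206116
P(M+2) = 2 × 0.454^1 × 0.546^1 = 0.495768
P(M+4) = 0.546^2 = 0.298116
The M+2 peak is largest (0.495768); scaling to 100 gives 41.58 : 100.00 : 60.13.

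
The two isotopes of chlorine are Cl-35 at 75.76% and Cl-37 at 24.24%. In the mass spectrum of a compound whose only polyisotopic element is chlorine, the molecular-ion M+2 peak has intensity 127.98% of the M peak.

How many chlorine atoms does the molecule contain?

The M+2/M ratio from n Cl atoms is n · q/p = n · 0.2424/0.7576.
n = 1.2798 × 0.7576/0.2424 = 4.00 ≈ 4

4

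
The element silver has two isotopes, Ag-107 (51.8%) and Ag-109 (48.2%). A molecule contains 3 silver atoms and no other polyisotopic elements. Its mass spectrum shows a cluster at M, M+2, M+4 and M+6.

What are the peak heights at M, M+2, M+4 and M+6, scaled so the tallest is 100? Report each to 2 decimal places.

The 3 Ag atoms are independent, so intensities follow the terms of (0.518 + 0.482)^3.
P(M) = 0.518^3 = 0.138992
P(M+2) = 3 × 0.518^2 × 0.482^1 = 0.387997
P(M+4) = 3 × 0.518^1 × 0.482^2 = 0.361031
P(M+6) = 0.482^3 = 0.111980
The M+2 peak is largest (0.387997); scaling to 100 gives 35.82 : 100.00 : 93.05 : 28.86.

35.82 : 100.00 : 93.05 : 28.86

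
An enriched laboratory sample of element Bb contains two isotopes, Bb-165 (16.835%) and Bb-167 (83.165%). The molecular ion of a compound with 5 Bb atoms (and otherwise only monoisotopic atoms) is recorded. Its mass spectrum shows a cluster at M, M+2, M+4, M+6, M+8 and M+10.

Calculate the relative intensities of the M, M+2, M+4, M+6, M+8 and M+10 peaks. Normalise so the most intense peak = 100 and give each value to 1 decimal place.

Expanding (0.16835 + 0.83165)^5:
P(M) = 0.16835^5 = 0.000135
P(M+2) = 5 × 0.16835^4 × 0.83165^1 = 0.003340
P(M+4) = 10 × 0.16835^3 × 0.83165^2 = 0.033001
P(M+6) = 10 × 0.16835^2 × 0.83165^3 = 0.163023
P(M+8) = 5 × 0.16835^1 × 0.83165^4 = 0.402666
P(M+10) = 0.83165^5 = 0.397835
The M+8 peak is largest (0.402666); scaling to 100 gives 0.0 : 0.8 : 8.2 : 40.5 : 100.0 : 98.8.

0.0 : 0.8 : 8.2 : 40.5 : 100.0 : 98.8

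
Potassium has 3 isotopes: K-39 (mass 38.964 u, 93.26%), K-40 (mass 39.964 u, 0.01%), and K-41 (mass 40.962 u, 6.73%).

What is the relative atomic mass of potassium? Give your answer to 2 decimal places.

39.10 u

Average mass = Σ (abundance × isotope mass) = 0.9326 × 38.964 + 0.0001 × 39.964 + 0.0673 × 40.962
= 36.3378 + 0.0040 + 2.7567 = 39.0985 u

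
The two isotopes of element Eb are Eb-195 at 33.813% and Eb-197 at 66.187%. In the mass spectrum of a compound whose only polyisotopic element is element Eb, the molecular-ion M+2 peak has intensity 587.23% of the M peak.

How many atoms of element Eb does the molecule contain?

The M+2/M ratio from n Eb atoms is n · q/p = n · 0.66187/0.33813.
n = 5.8723 × 0.33813/0.66187 = 3.00 ≈ 3

3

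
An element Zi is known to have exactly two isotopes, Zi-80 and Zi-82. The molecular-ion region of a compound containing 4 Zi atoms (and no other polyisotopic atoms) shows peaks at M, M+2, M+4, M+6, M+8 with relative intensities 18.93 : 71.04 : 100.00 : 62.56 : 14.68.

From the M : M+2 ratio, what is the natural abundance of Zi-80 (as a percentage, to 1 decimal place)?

Let p = fractional abundance of Zi-80. I(M+2)/I(M) = [C(4,1)·p^3·(1−p)] / p^4 = 4·(1−p)/p = 71.04/18.93 = 3.7528
(1−p)/p = 3.7528/4 = 0.9382  ⇒  p = 1/(1 + 0.9382) = 0.5159
Zi-80: 51.6%, Zi-82: 48.4%.

51.6%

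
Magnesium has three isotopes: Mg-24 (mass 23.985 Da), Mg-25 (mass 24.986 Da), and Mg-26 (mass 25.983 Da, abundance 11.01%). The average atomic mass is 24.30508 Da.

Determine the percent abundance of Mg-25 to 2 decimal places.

10.00%

The remaining 88.99% is split between Mg-24 (fraction x) and Mg-25 (fraction 0.8899 − x).
Substituting: 23.985x + 24.986(0.8899 − x) = 21.4443517
(23.985 − 24.986)x = -0.7906897  ⇒  x = 0.78990, y = 0.10000
Mg-24: 78.99%, Mg-25: 10.00%.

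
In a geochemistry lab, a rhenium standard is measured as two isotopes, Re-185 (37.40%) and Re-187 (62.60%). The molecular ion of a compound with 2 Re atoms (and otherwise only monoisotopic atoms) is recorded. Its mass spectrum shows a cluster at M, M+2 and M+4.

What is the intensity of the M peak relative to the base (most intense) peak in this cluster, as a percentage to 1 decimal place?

29.9%

Term probabilities: M 0.1399, M+2 0.4682, M+4 0.3919. Base peak = M+2.
P(M+2) = C(2,1) × 0.3740^1 × 0.6260^1 = 2 × 0.3740 × 0.6260 = 0.468248 (base)
P(M) = C(2,0) × 0.3740^2 × 0.6260^0 = 1 × 0.139876 × 1.0000 = 0.139876
Relative intensity = 0.139876 / 0.468248 × 100 = 29.9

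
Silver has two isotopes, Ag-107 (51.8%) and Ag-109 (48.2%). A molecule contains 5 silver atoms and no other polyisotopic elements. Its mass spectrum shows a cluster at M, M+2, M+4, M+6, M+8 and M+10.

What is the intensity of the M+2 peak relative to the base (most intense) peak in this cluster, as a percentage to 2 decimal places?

53.73%

Term probabilities: M 0.0373, M+2 0.1735, M+4 0.3229, M+6 0.3005, M+8 0.1398, M+10 0.0260. Base peak = M+4.
P(M+4) = C(5,2) × 0.518^3 × 0.482^2 = 10 × 0.13899183 × 0.232324 = 0.322911 (base)
P(M+2) = C(5,1) × 0.518^4 × 0.482^1 = 5 × 0.07199777 × 0.4820 = 0.173515
Relative intensity = 0.173515 / 0.322911 × 100 = 53.73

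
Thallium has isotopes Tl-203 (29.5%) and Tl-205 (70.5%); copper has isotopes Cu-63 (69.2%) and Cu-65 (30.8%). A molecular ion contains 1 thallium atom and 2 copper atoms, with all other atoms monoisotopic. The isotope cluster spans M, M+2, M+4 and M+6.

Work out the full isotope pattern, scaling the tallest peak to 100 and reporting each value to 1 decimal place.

30.5 : 100.0 : 70.9 : 14.4

Thallium pattern (n=1): 0.2950 : 0.7050
Copper pattern (n=2): 0.478864 : 0.426272 : 0.094864
Convolve the two distributions (both contribute in 2-u steps):
  M: 0.2950×0.478864 = 0.141265
  M+2: 0.2950×0.426272 + 0.7050×0.478864 = 0.463349
  M+4: 0.2950×0.094864 + 0.7050×0.426272 = 0.328507
  M+6: 0.7050×0.094864 = 0.066879
Scale to base peak (0.463349) = 100: 30.5 : 100.0 : 70.9 : 14.4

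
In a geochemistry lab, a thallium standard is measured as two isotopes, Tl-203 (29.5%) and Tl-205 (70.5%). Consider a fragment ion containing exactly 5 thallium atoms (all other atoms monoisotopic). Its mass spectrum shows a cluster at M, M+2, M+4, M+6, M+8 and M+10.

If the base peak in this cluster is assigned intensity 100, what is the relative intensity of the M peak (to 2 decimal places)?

Binomial terms of (0.295 + 0.705)^5: M 0.0022, M+2 0.0267, M+4 0.1276, M+6 0.3049, M+8 0.3644, M+10 0.1742 → M+8 is the base peak.
P(M+8) = C(5,4) × 0.295^1 × 0.705^4 = 5 × 0.2950 × 0.24703385 = 0.364375 (base)
P(M) = C(5,0) × 0.295^5 × 0.705^0 = 1 × 0.00223414 × 1.0000 = 0.002234
Relative intensity = 0.002234 / 0.364375 × 100 = 0.61

0.61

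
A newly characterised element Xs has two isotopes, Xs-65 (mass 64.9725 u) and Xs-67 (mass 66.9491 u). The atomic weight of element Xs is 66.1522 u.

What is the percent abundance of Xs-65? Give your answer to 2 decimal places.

With x = fraction of Xs-65 (so Xs-67 is 1 − x):
64.9725·x + 66.9491·(1 − x) = 66.1522
(64.9725 − 66.9491)·x = 66.1522 − 66.9491
x = -0.7969 / -1.9766 = 0.40317 → 40.32% Xs-65, 59.68% Xs-67.

40.32%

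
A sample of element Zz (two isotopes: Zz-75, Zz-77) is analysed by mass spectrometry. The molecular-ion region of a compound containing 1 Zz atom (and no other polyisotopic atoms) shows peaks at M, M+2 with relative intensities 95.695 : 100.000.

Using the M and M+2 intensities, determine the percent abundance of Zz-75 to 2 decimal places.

If p is the fraction of Zz that is Zz-75, then I(M+2)/I(M) = [C(1,1)·p^0·(1−p)] / p^1 = 1·(1−p)/p = 100.000/95.695 = 1.0450
(1−p)/p = 1.0450/1 = 1.0450  ⇒  p = 1/(1 + 1.0450) = 0.4890
Zz-75: 48.90%, Zz-77: 51.10%.

48.90%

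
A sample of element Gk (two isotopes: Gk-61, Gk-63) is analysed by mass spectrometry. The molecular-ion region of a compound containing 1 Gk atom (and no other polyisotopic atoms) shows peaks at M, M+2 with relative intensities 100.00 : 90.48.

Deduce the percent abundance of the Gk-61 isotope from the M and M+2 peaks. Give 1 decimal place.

Write p for the Gk-61 fraction. I(M+2)/I(M) = [C(1,1)·p^0·(1−p)] / p^1 = 1·(1−p)/p = 90.48/100.00 = 0.9048
(1−p)/p = 0.9048/1 = 0.9048  ⇒  p = 1/(1 + 0.9048) = 0.5250
Gk-61: 52.5%, Gk-63: 47.5%.

52.5%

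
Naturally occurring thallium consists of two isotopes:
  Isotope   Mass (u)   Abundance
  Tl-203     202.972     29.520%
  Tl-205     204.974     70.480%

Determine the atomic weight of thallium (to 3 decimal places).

204.383 u

Average mass = Σ (abundance × isotope mass) = 0.29520 × 202.972 + 0.70480 × 204.974
= 59.9173 + 144.4657 = 204.3830 u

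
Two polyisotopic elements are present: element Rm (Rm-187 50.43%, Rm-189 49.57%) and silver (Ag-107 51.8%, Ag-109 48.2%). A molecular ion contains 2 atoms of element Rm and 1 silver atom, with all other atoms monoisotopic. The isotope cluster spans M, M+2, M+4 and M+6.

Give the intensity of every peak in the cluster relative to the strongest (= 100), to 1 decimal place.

34.5 : 100.0 : 96.5 : 31.0

Element Rm pattern (n=2): 0.25431849 : 0.49996302 : 0.24571849
Silver pattern (n=1): 0.5180 : 0.4820
Convolve the two distributions (both contribute in 2-u steps):
  M: 0.25431849×0.5180 = 0.131737
  M+2: 0.25431849×0.4820 + 0.49996302×0.5180 = 0.381562
  M+4: 0.49996302×0.4820 + 0.24571849×0.5180 = 0.368264
  M+6: 0.24571849×0.4820 = 0.118436
Scale to base peak (0.381562) = 100: 34.5 : 100.0 : 96.5 : 31.0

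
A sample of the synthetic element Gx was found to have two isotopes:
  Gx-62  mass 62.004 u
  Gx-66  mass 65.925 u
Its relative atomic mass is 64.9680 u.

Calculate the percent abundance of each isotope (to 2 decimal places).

Gx-62: 24.41%, Gx-66: 75.59%

With x = fraction of Gx-62 (so Gx-66 is 1 − x):
62.004·x + 65.925·(1 − x) = 64.9680
(62.004 − 65.925)·x = 64.9680 − 65.925
x = -0.9570 / -3.921 = 0.24407 → 24.41% Gx-62, 75.59% Gx-66.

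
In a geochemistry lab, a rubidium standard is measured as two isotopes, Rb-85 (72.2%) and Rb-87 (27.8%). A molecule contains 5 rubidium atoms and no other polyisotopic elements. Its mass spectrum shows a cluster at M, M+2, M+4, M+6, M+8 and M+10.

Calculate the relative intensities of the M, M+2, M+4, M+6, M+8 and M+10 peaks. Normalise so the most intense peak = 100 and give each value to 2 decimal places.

Expanding (0.722 + 0.278)^5:
P(M) = 0.722^5 = 0.196194
P(M+2) = 5 × 0.722^4 × 0.278^1 = 0.377714
P(M+4) = 10 × 0.722^3 × 0.278^2 = 0.290872
P(M+6) = 10 × 0.722^2 × 0.278^3 = 0.111998
P(M+8) = 5 × 0.722^1 × 0.278^4 = 0.021562
P(M+10) = 0.278^5 = 0.001660
The M+2 peak is largest (0.377714); scaling to 100 gives 51.94 : 100.00 : 77.01 : 29.65 : 5.71 : 0.44.

51.94 : 100.00 : 77.01 : 29.65 : 5.71 : 0.44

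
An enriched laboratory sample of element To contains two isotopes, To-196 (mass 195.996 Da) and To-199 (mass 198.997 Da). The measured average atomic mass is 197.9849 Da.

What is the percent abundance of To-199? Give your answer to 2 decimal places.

With x = fraction of To-196 (so To-199 is 1 − x):
195.996·x + 198.997·(1 − x) = 197.9849
(195.996 − 198.997)·x = 197.9849 − 198.997
x = -1.0121 / -3.001 = 0.33725 → 33.73% To-196, 66.27% To-199.

66.27%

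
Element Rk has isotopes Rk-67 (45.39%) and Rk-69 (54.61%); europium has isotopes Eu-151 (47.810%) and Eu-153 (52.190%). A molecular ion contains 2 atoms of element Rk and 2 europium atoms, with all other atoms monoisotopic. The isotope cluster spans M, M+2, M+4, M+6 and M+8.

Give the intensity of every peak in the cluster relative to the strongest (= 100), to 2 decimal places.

Element Rk pattern (n=2): 0.20602521 : 0.49574958 : 0.29822521
Europium pattern (n=2): 0.22857961 : 0.49904078 : 0.27237961
Convolve the two distributions (both contribute in 2-u steps):
  M: 0.20602521×0.22857961 = 0.047093
  M+2: 0.20602521×0.49904078 + 0.49574958×0.22857961 = 0.216133
  M+4: 0.20602521×0.27237961 + 0.49574958×0.49904078 + 0.29822521×0.22857961 = 0.371685
  M+6: 0.49574958×0.27237961 + 0.29822521×0.49904078 = 0.283859
  M+8: 0.29822521×0.27237961 = 0.081230
Scale to base peak (0.371685) = 100: 12.67 : 58.15 : 100.00 : 76.37 : 21.85

12.67 : 58.15 : 100.00 : 76.37 : 21.85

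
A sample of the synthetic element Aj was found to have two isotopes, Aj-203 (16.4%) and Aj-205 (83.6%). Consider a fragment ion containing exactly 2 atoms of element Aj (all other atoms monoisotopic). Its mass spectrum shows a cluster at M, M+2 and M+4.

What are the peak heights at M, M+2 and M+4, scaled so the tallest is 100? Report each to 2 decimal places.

3.85 : 39.23 : 100.00

Each Aj atom is independently Aj-203 (p = 0.164) or Aj-205 (q = 0.836); the cluster is the binomial expansion (p + q)^2.
P(M) = 0.164^2 = 0.026896
P(M+2) = 2 × 0.164^1 × 0.836^1 = 0.274208
P(M+4) = 0.836^2 = 0.698896
The M+4 peak is largest (0.698896); scaling to 100 gives 3.85 : 39.23 : 100.00.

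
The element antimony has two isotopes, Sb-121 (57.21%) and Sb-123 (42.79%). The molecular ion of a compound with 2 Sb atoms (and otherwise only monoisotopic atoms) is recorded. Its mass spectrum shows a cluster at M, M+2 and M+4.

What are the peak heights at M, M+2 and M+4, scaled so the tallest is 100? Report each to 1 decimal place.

Each Sb atom is independently Sb-121 (p = 0.5721) or Sb-123 (q = 0.4279); the cluster is the binomial expansion (p + q)^2.
P(M) = 0.5721^2 = 0.327298
P(M+2) = 2 × 0.5721^1 × 0.4279^1 = 0.489603
P(M+4) = 0.4279^2 = 0.183098
The M+2 peak is largest (0.489603); scaling to 100 gives 66.8 : 100.0 : 37.4.

66.8 : 100.0 : 37.4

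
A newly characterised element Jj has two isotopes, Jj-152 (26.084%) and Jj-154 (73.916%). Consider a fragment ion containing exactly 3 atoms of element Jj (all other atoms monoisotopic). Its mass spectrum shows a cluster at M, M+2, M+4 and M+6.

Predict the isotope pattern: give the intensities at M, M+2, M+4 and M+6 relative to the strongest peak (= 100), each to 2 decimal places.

4.15 : 35.29 : 100.00 : 94.46

The 3 Jj atoms are independent, so intensities follow the terms of (0.26084 + 0.73916)^3.
P(M) = 0.26084^3 = 0.017747
P(M+2) = 3 × 0.26084^2 × 0.73916^1 = 0.150872
P(M+4) = 3 × 0.26084^1 × 0.73916^2 = 0.427536
P(M+6) = 0.73916^3 = 0.403846
The M+4 peak is largest (0.427536); scaling to 100 gives 4.15 : 35.29 : 100.00 : 94.46.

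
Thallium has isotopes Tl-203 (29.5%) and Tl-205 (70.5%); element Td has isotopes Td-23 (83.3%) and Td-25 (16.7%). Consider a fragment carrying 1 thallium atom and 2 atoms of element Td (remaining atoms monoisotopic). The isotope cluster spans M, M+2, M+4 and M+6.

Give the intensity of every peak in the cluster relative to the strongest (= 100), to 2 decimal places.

35.83 : 100.00 : 35.78 : 3.44

Thallium pattern (n=1): 0.2950 : 0.7050
Element Td pattern (n=2): 0.693889 : 0.278222 : 0.027889
Convolve the two distributions (both contribute in 2-u steps):
  M: 0.2950×0.693889 = 0.204697
  M+2: 0.2950×0.278222 + 0.7050×0.693889 = 0.571267
  M+4: 0.2950×0.027889 + 0.7050×0.278222 = 0.204374
  M+6: 0.7050×0.027889 = 0.019662
Scale to base peak (0.571267) = 100: 35.83 : 100.00 : 35.78 : 3.44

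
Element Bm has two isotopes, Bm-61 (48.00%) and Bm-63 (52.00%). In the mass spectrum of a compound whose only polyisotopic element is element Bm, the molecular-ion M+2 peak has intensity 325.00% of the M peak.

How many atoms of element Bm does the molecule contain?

3

For n independent Bm atoms, I(M+2)/I(M) = n · (abundance Bm-63) / (abundance Bm-61) = n · 0.5200/0.4800.
n = 3.2500 × 0.4800/0.5200 = 3.00 ≈ 3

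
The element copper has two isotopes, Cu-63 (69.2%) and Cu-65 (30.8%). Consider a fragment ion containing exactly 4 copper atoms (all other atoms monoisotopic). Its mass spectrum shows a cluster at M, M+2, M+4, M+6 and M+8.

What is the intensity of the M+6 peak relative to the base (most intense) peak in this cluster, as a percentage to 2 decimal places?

Term probabilities: M 0.2293, M+2 0.4083, M+4 0.2726, M+6 0.0809, M+8 0.0090. Base peak = M+2.
P(M+2) = C(4,1) × 0.692^3 × 0.308^1 = 4 × 0.33137389 × 0.3080 = 0.408253 (base)
P(M+6) = C(4,3) × 0.692^1 × 0.308^3 = 4 × 0.6920 × 0.02921811 = 0.080876
Relative intensity = 0.080876 / 0.408253 × 100 = 19.81

19.81%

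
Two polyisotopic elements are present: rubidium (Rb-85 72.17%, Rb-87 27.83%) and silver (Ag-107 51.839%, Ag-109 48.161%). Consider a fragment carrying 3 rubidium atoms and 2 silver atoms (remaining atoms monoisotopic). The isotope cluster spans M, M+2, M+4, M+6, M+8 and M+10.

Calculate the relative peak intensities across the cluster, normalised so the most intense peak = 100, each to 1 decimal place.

Rubidium pattern (n=3): 0.37589809 : 0.43485841 : 0.16768892 : 0.02155458
Silver pattern (n=2): 0.26872819 : 0.49932362 : 0.23194819
Convolve the two distributions (both contribute in 2-u steps):
  M: 0.37589809×0.26872819 = 0.101014
  M+2: 0.37589809×0.49932362 + 0.43485841×0.26872819 = 0.304554
  M+4: 0.37589809×0.23194819 + 0.43485841×0.49932362 + 0.16768892×0.26872819 = 0.349387
  M+6: 0.43485841×0.23194819 + 0.16768892×0.49932362 + 0.02155458×0.26872819 = 0.190388
  M+8: 0.16768892×0.23194819 + 0.02155458×0.49932362 = 0.049658
  M+10: 0.02155458×0.23194819 = 0.005000
Scale to base peak (0.349387) = 100: 28.9 : 87.2 : 100.0 : 54.5 : 14.2 : 1.4

28.9 : 87.2 : 100.0 : 54.5 : 14.2 : 1.4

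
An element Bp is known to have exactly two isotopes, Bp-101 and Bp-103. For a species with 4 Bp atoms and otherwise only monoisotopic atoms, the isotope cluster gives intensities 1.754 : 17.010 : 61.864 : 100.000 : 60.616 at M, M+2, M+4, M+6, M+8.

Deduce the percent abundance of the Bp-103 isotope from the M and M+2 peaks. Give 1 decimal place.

Let p = fractional abundance of Bp-101. I(M+2)/I(M) = [C(4,1)·p^3·(1−p)] / p^4 = 4·(1−p)/p = 17.010/1.754 = 9.6978
(1−p)/p = 9.6978/4 = 2.4245  ⇒  p = 1/(1 + 2.4245) = 0.2920
Bp-101: 29.2%, Bp-103: 70.8%.

70.8%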